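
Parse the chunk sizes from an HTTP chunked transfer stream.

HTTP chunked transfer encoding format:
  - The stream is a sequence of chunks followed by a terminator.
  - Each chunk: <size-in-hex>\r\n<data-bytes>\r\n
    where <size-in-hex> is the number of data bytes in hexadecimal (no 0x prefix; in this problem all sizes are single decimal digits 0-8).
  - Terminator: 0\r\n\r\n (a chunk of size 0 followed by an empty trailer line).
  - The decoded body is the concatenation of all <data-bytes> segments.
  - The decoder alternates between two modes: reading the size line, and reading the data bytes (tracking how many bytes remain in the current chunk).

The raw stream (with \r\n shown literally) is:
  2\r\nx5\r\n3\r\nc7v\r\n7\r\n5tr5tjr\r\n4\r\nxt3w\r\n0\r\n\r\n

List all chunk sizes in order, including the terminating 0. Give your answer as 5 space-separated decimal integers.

Answer: 2 3 7 4 0

Derivation:
Chunk 1: stream[0..1]='2' size=0x2=2, data at stream[3..5]='x5' -> body[0..2], body so far='x5'
Chunk 2: stream[7..8]='3' size=0x3=3, data at stream[10..13]='c7v' -> body[2..5], body so far='x5c7v'
Chunk 3: stream[15..16]='7' size=0x7=7, data at stream[18..25]='5tr5tjr' -> body[5..12], body so far='x5c7v5tr5tjr'
Chunk 4: stream[27..28]='4' size=0x4=4, data at stream[30..34]='xt3w' -> body[12..16], body so far='x5c7v5tr5tjrxt3w'
Chunk 5: stream[36..37]='0' size=0 (terminator). Final body='x5c7v5tr5tjrxt3w' (16 bytes)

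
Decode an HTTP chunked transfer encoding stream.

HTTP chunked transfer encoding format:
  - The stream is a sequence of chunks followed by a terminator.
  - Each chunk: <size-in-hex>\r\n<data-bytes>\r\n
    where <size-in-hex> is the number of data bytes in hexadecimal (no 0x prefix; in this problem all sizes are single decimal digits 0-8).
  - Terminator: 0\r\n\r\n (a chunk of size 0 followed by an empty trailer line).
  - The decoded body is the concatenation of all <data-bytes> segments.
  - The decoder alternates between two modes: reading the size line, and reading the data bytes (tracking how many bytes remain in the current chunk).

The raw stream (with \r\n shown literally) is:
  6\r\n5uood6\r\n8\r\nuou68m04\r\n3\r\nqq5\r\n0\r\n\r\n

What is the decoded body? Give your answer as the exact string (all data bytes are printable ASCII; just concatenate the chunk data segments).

Chunk 1: stream[0..1]='6' size=0x6=6, data at stream[3..9]='5uood6' -> body[0..6], body so far='5uood6'
Chunk 2: stream[11..12]='8' size=0x8=8, data at stream[14..22]='uou68m04' -> body[6..14], body so far='5uood6uou68m04'
Chunk 3: stream[24..25]='3' size=0x3=3, data at stream[27..30]='qq5' -> body[14..17], body so far='5uood6uou68m04qq5'
Chunk 4: stream[32..33]='0' size=0 (terminator). Final body='5uood6uou68m04qq5' (17 bytes)

Answer: 5uood6uou68m04qq5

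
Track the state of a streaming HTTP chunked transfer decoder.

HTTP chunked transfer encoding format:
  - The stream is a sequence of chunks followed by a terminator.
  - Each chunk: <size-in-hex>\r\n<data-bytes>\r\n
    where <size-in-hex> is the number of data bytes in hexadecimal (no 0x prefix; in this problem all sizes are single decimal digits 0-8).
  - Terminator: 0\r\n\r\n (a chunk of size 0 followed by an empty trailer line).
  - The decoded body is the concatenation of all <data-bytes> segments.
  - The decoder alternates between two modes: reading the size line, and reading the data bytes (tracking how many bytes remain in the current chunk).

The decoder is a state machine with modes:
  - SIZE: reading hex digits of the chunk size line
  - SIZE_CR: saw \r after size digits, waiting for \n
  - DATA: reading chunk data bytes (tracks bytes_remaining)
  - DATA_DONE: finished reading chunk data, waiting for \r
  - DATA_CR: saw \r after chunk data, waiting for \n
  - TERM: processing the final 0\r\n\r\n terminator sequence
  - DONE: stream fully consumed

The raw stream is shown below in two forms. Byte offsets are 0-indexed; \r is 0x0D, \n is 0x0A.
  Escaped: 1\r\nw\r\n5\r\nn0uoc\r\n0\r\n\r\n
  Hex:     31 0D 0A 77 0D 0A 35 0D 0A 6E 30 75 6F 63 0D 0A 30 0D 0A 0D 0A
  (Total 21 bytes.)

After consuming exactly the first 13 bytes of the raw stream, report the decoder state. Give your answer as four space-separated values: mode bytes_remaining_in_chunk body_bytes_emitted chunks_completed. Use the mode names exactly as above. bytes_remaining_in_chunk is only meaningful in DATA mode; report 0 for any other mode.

Byte 0 = '1': mode=SIZE remaining=0 emitted=0 chunks_done=0
Byte 1 = 0x0D: mode=SIZE_CR remaining=0 emitted=0 chunks_done=0
Byte 2 = 0x0A: mode=DATA remaining=1 emitted=0 chunks_done=0
Byte 3 = 'w': mode=DATA_DONE remaining=0 emitted=1 chunks_done=0
Byte 4 = 0x0D: mode=DATA_CR remaining=0 emitted=1 chunks_done=0
Byte 5 = 0x0A: mode=SIZE remaining=0 emitted=1 chunks_done=1
Byte 6 = '5': mode=SIZE remaining=0 emitted=1 chunks_done=1
Byte 7 = 0x0D: mode=SIZE_CR remaining=0 emitted=1 chunks_done=1
Byte 8 = 0x0A: mode=DATA remaining=5 emitted=1 chunks_done=1
Byte 9 = 'n': mode=DATA remaining=4 emitted=2 chunks_done=1
Byte 10 = '0': mode=DATA remaining=3 emitted=3 chunks_done=1
Byte 11 = 'u': mode=DATA remaining=2 emitted=4 chunks_done=1
Byte 12 = 'o': mode=DATA remaining=1 emitted=5 chunks_done=1

Answer: DATA 1 5 1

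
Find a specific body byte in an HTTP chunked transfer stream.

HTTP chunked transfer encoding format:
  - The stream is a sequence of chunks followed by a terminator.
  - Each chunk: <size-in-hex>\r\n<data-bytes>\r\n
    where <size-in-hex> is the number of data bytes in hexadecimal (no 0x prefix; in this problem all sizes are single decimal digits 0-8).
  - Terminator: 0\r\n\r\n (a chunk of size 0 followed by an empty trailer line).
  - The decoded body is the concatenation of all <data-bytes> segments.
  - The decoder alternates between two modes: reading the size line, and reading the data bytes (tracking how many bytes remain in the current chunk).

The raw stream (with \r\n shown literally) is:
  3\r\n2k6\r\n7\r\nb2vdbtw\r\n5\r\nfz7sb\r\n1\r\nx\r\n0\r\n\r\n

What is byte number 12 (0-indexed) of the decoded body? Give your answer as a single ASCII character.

Chunk 1: stream[0..1]='3' size=0x3=3, data at stream[3..6]='2k6' -> body[0..3], body so far='2k6'
Chunk 2: stream[8..9]='7' size=0x7=7, data at stream[11..18]='b2vdbtw' -> body[3..10], body so far='2k6b2vdbtw'
Chunk 3: stream[20..21]='5' size=0x5=5, data at stream[23..28]='fz7sb' -> body[10..15], body so far='2k6b2vdbtwfz7sb'
Chunk 4: stream[30..31]='1' size=0x1=1, data at stream[33..34]='x' -> body[15..16], body so far='2k6b2vdbtwfz7sbx'
Chunk 5: stream[36..37]='0' size=0 (terminator). Final body='2k6b2vdbtwfz7sbx' (16 bytes)
Body byte 12 = '7'

Answer: 7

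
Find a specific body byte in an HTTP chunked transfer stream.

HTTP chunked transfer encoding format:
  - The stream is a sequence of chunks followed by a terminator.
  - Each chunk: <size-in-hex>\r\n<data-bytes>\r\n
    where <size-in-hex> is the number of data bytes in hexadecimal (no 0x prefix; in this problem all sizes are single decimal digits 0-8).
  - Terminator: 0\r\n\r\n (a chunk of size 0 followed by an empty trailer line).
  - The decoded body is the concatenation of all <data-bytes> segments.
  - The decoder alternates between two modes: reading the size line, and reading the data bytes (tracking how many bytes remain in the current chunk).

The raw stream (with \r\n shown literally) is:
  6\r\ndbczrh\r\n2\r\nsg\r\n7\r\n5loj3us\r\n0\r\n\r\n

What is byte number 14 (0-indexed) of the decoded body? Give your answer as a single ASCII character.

Chunk 1: stream[0..1]='6' size=0x6=6, data at stream[3..9]='dbczrh' -> body[0..6], body so far='dbczrh'
Chunk 2: stream[11..12]='2' size=0x2=2, data at stream[14..16]='sg' -> body[6..8], body so far='dbczrhsg'
Chunk 3: stream[18..19]='7' size=0x7=7, data at stream[21..28]='5loj3us' -> body[8..15], body so far='dbczrhsg5loj3us'
Chunk 4: stream[30..31]='0' size=0 (terminator). Final body='dbczrhsg5loj3us' (15 bytes)
Body byte 14 = 's'

Answer: s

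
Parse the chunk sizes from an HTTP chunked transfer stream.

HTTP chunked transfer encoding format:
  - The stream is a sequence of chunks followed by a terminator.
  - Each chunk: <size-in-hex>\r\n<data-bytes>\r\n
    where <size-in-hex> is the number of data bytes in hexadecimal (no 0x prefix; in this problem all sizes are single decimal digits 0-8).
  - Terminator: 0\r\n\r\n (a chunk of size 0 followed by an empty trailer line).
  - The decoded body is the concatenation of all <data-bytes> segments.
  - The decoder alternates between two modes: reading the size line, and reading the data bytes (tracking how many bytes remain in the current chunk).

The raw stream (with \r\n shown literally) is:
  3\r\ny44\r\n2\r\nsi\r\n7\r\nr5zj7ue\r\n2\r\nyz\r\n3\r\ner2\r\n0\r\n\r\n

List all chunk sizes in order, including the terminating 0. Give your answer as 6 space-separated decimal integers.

Chunk 1: stream[0..1]='3' size=0x3=3, data at stream[3..6]='y44' -> body[0..3], body so far='y44'
Chunk 2: stream[8..9]='2' size=0x2=2, data at stream[11..13]='si' -> body[3..5], body so far='y44si'
Chunk 3: stream[15..16]='7' size=0x7=7, data at stream[18..25]='r5zj7ue' -> body[5..12], body so far='y44sir5zj7ue'
Chunk 4: stream[27..28]='2' size=0x2=2, data at stream[30..32]='yz' -> body[12..14], body so far='y44sir5zj7ueyz'
Chunk 5: stream[34..35]='3' size=0x3=3, data at stream[37..40]='er2' -> body[14..17], body so far='y44sir5zj7ueyzer2'
Chunk 6: stream[42..43]='0' size=0 (terminator). Final body='y44sir5zj7ueyzer2' (17 bytes)

Answer: 3 2 7 2 3 0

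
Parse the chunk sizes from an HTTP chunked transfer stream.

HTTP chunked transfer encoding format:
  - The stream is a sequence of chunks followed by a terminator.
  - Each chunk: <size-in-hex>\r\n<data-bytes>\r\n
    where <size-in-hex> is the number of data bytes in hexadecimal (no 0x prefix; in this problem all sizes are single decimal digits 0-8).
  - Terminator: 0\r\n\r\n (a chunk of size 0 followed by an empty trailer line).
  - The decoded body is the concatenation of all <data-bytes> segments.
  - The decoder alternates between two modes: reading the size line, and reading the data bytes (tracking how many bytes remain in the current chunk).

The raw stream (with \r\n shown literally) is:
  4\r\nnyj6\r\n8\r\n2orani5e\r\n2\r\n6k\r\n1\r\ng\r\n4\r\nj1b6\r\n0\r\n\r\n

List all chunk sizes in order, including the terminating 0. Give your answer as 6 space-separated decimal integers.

Answer: 4 8 2 1 4 0

Derivation:
Chunk 1: stream[0..1]='4' size=0x4=4, data at stream[3..7]='nyj6' -> body[0..4], body so far='nyj6'
Chunk 2: stream[9..10]='8' size=0x8=8, data at stream[12..20]='2orani5e' -> body[4..12], body so far='nyj62orani5e'
Chunk 3: stream[22..23]='2' size=0x2=2, data at stream[25..27]='6k' -> body[12..14], body so far='nyj62orani5e6k'
Chunk 4: stream[29..30]='1' size=0x1=1, data at stream[32..33]='g' -> body[14..15], body so far='nyj62orani5e6kg'
Chunk 5: stream[35..36]='4' size=0x4=4, data at stream[38..42]='j1b6' -> body[15..19], body so far='nyj62orani5e6kgj1b6'
Chunk 6: stream[44..45]='0' size=0 (terminator). Final body='nyj62orani5e6kgj1b6' (19 bytes)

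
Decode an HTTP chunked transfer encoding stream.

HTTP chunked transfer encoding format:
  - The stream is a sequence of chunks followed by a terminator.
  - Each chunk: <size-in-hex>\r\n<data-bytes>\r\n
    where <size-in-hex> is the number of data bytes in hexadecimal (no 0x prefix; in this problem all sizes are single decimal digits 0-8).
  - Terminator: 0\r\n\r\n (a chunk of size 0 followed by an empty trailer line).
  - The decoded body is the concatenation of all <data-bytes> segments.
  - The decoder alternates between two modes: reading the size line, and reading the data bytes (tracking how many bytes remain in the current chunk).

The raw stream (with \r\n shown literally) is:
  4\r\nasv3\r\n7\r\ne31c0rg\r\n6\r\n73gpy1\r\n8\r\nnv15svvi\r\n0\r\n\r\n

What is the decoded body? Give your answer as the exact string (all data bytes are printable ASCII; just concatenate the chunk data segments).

Chunk 1: stream[0..1]='4' size=0x4=4, data at stream[3..7]='asv3' -> body[0..4], body so far='asv3'
Chunk 2: stream[9..10]='7' size=0x7=7, data at stream[12..19]='e31c0rg' -> body[4..11], body so far='asv3e31c0rg'
Chunk 3: stream[21..22]='6' size=0x6=6, data at stream[24..30]='73gpy1' -> body[11..17], body so far='asv3e31c0rg73gpy1'
Chunk 4: stream[32..33]='8' size=0x8=8, data at stream[35..43]='nv15svvi' -> body[17..25], body so far='asv3e31c0rg73gpy1nv15svvi'
Chunk 5: stream[45..46]='0' size=0 (terminator). Final body='asv3e31c0rg73gpy1nv15svvi' (25 bytes)

Answer: asv3e31c0rg73gpy1nv15svvi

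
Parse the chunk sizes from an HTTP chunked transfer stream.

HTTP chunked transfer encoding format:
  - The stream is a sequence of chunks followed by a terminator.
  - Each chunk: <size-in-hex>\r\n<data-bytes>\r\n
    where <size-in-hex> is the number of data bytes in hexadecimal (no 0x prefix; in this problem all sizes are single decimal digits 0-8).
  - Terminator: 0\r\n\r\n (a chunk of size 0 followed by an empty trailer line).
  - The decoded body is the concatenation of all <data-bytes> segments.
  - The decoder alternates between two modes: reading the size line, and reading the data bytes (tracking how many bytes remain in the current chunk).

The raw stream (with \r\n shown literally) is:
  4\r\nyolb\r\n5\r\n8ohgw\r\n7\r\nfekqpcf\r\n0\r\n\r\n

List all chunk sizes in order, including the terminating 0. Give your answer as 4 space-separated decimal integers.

Answer: 4 5 7 0

Derivation:
Chunk 1: stream[0..1]='4' size=0x4=4, data at stream[3..7]='yolb' -> body[0..4], body so far='yolb'
Chunk 2: stream[9..10]='5' size=0x5=5, data at stream[12..17]='8ohgw' -> body[4..9], body so far='yolb8ohgw'
Chunk 3: stream[19..20]='7' size=0x7=7, data at stream[22..29]='fekqpcf' -> body[9..16], body so far='yolb8ohgwfekqpcf'
Chunk 4: stream[31..32]='0' size=0 (terminator). Final body='yolb8ohgwfekqpcf' (16 bytes)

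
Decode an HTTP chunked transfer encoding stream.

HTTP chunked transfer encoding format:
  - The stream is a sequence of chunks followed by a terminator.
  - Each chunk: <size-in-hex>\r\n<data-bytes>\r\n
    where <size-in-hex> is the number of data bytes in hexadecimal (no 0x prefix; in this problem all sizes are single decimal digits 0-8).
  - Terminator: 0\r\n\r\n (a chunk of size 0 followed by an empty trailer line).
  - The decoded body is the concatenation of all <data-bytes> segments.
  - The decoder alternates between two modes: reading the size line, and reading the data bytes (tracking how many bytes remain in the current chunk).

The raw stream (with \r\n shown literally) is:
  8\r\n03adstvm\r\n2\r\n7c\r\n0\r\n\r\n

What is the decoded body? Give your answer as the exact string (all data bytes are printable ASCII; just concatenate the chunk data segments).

Answer: 03adstvm7c

Derivation:
Chunk 1: stream[0..1]='8' size=0x8=8, data at stream[3..11]='03adstvm' -> body[0..8], body so far='03adstvm'
Chunk 2: stream[13..14]='2' size=0x2=2, data at stream[16..18]='7c' -> body[8..10], body so far='03adstvm7c'
Chunk 3: stream[20..21]='0' size=0 (terminator). Final body='03adstvm7c' (10 bytes)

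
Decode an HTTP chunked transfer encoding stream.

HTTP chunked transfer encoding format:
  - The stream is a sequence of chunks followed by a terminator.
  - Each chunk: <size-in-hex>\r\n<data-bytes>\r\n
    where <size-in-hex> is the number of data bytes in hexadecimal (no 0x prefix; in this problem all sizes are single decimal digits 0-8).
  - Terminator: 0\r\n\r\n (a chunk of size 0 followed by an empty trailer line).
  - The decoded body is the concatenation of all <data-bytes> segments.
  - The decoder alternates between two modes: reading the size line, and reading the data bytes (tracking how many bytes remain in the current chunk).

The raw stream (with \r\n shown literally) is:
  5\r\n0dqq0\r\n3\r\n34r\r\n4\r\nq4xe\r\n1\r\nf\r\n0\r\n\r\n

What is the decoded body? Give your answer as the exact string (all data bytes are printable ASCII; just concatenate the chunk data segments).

Chunk 1: stream[0..1]='5' size=0x5=5, data at stream[3..8]='0dqq0' -> body[0..5], body so far='0dqq0'
Chunk 2: stream[10..11]='3' size=0x3=3, data at stream[13..16]='34r' -> body[5..8], body so far='0dqq034r'
Chunk 3: stream[18..19]='4' size=0x4=4, data at stream[21..25]='q4xe' -> body[8..12], body so far='0dqq034rq4xe'
Chunk 4: stream[27..28]='1' size=0x1=1, data at stream[30..31]='f' -> body[12..13], body so far='0dqq034rq4xef'
Chunk 5: stream[33..34]='0' size=0 (terminator). Final body='0dqq034rq4xef' (13 bytes)

Answer: 0dqq034rq4xef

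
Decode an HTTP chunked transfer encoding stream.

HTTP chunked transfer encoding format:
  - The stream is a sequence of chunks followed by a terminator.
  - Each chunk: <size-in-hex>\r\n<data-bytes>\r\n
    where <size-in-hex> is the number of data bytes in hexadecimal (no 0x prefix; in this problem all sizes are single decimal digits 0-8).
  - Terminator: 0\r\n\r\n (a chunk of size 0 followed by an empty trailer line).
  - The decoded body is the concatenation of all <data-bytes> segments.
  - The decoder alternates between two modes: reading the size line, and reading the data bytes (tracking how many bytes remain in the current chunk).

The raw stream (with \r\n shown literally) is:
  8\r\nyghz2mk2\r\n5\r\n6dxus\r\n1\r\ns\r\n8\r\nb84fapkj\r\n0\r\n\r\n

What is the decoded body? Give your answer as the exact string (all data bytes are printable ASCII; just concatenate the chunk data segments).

Chunk 1: stream[0..1]='8' size=0x8=8, data at stream[3..11]='yghz2mk2' -> body[0..8], body so far='yghz2mk2'
Chunk 2: stream[13..14]='5' size=0x5=5, data at stream[16..21]='6dxus' -> body[8..13], body so far='yghz2mk26dxus'
Chunk 3: stream[23..24]='1' size=0x1=1, data at stream[26..27]='s' -> body[13..14], body so far='yghz2mk26dxuss'
Chunk 4: stream[29..30]='8' size=0x8=8, data at stream[32..40]='b84fapkj' -> body[14..22], body so far='yghz2mk26dxussb84fapkj'
Chunk 5: stream[42..43]='0' size=0 (terminator). Final body='yghz2mk26dxussb84fapkj' (22 bytes)

Answer: yghz2mk26dxussb84fapkj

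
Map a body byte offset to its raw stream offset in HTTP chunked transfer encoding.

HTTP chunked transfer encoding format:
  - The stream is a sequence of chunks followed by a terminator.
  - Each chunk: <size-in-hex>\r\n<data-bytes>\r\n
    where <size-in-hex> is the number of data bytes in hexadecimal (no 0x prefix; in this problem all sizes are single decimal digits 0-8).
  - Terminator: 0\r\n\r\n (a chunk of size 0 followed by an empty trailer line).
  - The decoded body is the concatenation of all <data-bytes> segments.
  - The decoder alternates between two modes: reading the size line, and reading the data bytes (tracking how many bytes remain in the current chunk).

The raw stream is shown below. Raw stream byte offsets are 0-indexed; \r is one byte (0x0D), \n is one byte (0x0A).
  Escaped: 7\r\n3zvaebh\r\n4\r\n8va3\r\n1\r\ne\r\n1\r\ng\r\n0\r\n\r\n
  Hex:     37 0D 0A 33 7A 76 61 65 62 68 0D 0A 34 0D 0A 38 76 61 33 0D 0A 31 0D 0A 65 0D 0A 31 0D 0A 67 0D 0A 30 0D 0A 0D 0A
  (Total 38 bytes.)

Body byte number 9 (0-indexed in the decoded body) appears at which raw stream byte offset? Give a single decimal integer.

Answer: 17

Derivation:
Chunk 1: stream[0..1]='7' size=0x7=7, data at stream[3..10]='3zvaebh' -> body[0..7], body so far='3zvaebh'
Chunk 2: stream[12..13]='4' size=0x4=4, data at stream[15..19]='8va3' -> body[7..11], body so far='3zvaebh8va3'
Chunk 3: stream[21..22]='1' size=0x1=1, data at stream[24..25]='e' -> body[11..12], body so far='3zvaebh8va3e'
Chunk 4: stream[27..28]='1' size=0x1=1, data at stream[30..31]='g' -> body[12..13], body so far='3zvaebh8va3eg'
Chunk 5: stream[33..34]='0' size=0 (terminator). Final body='3zvaebh8va3eg' (13 bytes)
Body byte 9 at stream offset 17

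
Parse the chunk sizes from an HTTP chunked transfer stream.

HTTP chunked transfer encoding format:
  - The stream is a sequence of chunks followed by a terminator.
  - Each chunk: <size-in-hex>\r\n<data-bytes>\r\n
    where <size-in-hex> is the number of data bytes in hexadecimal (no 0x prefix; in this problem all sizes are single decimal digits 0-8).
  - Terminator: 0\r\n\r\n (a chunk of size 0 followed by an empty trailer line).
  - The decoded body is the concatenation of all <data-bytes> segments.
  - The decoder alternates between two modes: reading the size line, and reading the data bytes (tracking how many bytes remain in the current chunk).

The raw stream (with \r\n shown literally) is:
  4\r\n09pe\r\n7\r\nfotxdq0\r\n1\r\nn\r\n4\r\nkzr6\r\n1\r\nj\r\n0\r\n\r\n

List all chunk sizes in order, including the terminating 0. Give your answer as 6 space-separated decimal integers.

Answer: 4 7 1 4 1 0

Derivation:
Chunk 1: stream[0..1]='4' size=0x4=4, data at stream[3..7]='09pe' -> body[0..4], body so far='09pe'
Chunk 2: stream[9..10]='7' size=0x7=7, data at stream[12..19]='fotxdq0' -> body[4..11], body so far='09pefotxdq0'
Chunk 3: stream[21..22]='1' size=0x1=1, data at stream[24..25]='n' -> body[11..12], body so far='09pefotxdq0n'
Chunk 4: stream[27..28]='4' size=0x4=4, data at stream[30..34]='kzr6' -> body[12..16], body so far='09pefotxdq0nkzr6'
Chunk 5: stream[36..37]='1' size=0x1=1, data at stream[39..40]='j' -> body[16..17], body so far='09pefotxdq0nkzr6j'
Chunk 6: stream[42..43]='0' size=0 (terminator). Final body='09pefotxdq0nkzr6j' (17 bytes)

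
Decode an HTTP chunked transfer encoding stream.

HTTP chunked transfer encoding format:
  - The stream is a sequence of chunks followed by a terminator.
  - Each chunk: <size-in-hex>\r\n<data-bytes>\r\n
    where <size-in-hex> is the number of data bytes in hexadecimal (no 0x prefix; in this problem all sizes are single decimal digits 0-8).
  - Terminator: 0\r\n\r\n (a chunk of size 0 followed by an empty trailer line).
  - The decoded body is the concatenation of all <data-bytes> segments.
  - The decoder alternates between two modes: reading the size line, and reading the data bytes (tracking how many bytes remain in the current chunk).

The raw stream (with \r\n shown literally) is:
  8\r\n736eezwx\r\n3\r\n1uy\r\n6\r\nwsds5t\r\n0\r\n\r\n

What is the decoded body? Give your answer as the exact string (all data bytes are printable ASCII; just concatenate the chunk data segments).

Chunk 1: stream[0..1]='8' size=0x8=8, data at stream[3..11]='736eezwx' -> body[0..8], body so far='736eezwx'
Chunk 2: stream[13..14]='3' size=0x3=3, data at stream[16..19]='1uy' -> body[8..11], body so far='736eezwx1uy'
Chunk 3: stream[21..22]='6' size=0x6=6, data at stream[24..30]='wsds5t' -> body[11..17], body so far='736eezwx1uywsds5t'
Chunk 4: stream[32..33]='0' size=0 (terminator). Final body='736eezwx1uywsds5t' (17 bytes)

Answer: 736eezwx1uywsds5t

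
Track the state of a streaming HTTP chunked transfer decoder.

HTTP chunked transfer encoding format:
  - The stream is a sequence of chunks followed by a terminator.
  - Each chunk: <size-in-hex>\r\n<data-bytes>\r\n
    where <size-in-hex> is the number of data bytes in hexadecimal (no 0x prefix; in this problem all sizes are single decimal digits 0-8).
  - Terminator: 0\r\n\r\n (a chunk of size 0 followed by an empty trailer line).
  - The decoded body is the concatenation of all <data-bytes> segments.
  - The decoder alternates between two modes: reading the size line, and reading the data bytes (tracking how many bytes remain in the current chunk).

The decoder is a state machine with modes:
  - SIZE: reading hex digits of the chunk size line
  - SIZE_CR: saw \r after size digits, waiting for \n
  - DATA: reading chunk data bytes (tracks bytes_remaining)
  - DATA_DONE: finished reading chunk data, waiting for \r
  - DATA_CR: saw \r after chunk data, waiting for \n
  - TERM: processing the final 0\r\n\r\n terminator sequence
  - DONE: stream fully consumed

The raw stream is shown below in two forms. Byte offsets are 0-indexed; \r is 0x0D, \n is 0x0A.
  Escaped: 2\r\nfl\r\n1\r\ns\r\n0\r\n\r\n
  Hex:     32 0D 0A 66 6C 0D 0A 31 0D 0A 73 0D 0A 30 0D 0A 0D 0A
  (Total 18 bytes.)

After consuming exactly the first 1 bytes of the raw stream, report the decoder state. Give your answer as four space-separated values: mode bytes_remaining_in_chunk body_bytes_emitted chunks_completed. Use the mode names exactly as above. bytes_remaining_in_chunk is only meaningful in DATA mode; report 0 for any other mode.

Answer: SIZE 0 0 0

Derivation:
Byte 0 = '2': mode=SIZE remaining=0 emitted=0 chunks_done=0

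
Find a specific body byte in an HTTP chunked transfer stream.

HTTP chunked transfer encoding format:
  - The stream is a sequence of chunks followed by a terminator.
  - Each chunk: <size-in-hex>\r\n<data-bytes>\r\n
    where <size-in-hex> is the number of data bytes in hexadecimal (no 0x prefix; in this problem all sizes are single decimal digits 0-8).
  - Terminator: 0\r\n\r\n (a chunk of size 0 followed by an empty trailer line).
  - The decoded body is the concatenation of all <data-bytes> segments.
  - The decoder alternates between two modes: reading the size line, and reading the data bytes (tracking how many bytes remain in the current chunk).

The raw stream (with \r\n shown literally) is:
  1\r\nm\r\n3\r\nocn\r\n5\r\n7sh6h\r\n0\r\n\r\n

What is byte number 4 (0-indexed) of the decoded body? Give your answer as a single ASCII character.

Chunk 1: stream[0..1]='1' size=0x1=1, data at stream[3..4]='m' -> body[0..1], body so far='m'
Chunk 2: stream[6..7]='3' size=0x3=3, data at stream[9..12]='ocn' -> body[1..4], body so far='mocn'
Chunk 3: stream[14..15]='5' size=0x5=5, data at stream[17..22]='7sh6h' -> body[4..9], body so far='mocn7sh6h'
Chunk 4: stream[24..25]='0' size=0 (terminator). Final body='mocn7sh6h' (9 bytes)
Body byte 4 = '7'

Answer: 7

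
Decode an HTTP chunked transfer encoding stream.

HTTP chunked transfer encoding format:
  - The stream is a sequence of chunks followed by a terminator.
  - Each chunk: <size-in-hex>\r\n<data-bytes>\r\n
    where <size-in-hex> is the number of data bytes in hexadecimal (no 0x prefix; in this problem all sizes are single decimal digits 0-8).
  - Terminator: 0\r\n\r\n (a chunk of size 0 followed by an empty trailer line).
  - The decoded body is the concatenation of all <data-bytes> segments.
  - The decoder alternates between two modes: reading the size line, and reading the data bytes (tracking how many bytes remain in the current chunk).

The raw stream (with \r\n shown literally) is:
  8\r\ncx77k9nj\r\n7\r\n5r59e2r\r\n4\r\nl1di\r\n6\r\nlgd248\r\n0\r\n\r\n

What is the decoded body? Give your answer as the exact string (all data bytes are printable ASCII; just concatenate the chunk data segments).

Chunk 1: stream[0..1]='8' size=0x8=8, data at stream[3..11]='cx77k9nj' -> body[0..8], body so far='cx77k9nj'
Chunk 2: stream[13..14]='7' size=0x7=7, data at stream[16..23]='5r59e2r' -> body[8..15], body so far='cx77k9nj5r59e2r'
Chunk 3: stream[25..26]='4' size=0x4=4, data at stream[28..32]='l1di' -> body[15..19], body so far='cx77k9nj5r59e2rl1di'
Chunk 4: stream[34..35]='6' size=0x6=6, data at stream[37..43]='lgd248' -> body[19..25], body so far='cx77k9nj5r59e2rl1dilgd248'
Chunk 5: stream[45..46]='0' size=0 (terminator). Final body='cx77k9nj5r59e2rl1dilgd248' (25 bytes)

Answer: cx77k9nj5r59e2rl1dilgd248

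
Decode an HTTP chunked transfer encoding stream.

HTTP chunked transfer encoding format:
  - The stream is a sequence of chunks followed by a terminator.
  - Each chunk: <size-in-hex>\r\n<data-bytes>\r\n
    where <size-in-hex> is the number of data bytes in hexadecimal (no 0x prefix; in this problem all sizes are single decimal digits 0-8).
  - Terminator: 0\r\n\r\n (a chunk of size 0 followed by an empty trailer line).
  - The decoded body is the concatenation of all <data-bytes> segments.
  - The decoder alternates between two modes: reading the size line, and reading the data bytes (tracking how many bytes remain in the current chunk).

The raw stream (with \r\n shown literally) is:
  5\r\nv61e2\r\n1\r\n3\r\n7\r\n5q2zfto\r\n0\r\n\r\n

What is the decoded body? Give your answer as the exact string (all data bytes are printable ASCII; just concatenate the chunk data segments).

Answer: v61e235q2zfto

Derivation:
Chunk 1: stream[0..1]='5' size=0x5=5, data at stream[3..8]='v61e2' -> body[0..5], body so far='v61e2'
Chunk 2: stream[10..11]='1' size=0x1=1, data at stream[13..14]='3' -> body[5..6], body so far='v61e23'
Chunk 3: stream[16..17]='7' size=0x7=7, data at stream[19..26]='5q2zfto' -> body[6..13], body so far='v61e235q2zfto'
Chunk 4: stream[28..29]='0' size=0 (terminator). Final body='v61e235q2zfto' (13 bytes)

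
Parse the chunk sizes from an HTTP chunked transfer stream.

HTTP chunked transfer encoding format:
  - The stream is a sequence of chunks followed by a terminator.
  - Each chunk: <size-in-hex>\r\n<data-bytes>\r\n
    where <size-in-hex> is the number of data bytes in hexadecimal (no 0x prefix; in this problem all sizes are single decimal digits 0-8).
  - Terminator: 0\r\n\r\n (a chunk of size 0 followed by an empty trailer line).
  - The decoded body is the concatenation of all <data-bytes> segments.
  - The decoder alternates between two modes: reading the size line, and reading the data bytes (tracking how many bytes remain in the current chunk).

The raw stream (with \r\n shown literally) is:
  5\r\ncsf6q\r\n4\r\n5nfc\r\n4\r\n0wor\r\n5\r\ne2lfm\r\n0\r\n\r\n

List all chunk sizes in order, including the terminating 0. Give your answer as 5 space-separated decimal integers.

Chunk 1: stream[0..1]='5' size=0x5=5, data at stream[3..8]='csf6q' -> body[0..5], body so far='csf6q'
Chunk 2: stream[10..11]='4' size=0x4=4, data at stream[13..17]='5nfc' -> body[5..9], body so far='csf6q5nfc'
Chunk 3: stream[19..20]='4' size=0x4=4, data at stream[22..26]='0wor' -> body[9..13], body so far='csf6q5nfc0wor'
Chunk 4: stream[28..29]='5' size=0x5=5, data at stream[31..36]='e2lfm' -> body[13..18], body so far='csf6q5nfc0wore2lfm'
Chunk 5: stream[38..39]='0' size=0 (terminator). Final body='csf6q5nfc0wore2lfm' (18 bytes)

Answer: 5 4 4 5 0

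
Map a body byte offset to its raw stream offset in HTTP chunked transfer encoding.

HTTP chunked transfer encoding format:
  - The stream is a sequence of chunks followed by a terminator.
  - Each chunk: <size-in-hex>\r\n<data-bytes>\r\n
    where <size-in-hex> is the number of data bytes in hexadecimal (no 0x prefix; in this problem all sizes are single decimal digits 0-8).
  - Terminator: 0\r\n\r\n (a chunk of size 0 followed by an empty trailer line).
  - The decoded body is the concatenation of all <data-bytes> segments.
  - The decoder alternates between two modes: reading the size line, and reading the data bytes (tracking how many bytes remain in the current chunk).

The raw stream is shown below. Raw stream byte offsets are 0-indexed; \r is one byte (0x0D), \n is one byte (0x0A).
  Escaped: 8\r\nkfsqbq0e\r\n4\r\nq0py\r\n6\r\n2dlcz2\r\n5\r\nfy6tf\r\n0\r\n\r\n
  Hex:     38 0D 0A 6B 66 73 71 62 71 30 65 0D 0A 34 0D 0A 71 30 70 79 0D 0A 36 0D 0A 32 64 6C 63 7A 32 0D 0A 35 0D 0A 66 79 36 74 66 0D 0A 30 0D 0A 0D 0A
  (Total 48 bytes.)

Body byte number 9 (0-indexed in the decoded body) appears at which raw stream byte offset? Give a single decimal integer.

Chunk 1: stream[0..1]='8' size=0x8=8, data at stream[3..11]='kfsqbq0e' -> body[0..8], body so far='kfsqbq0e'
Chunk 2: stream[13..14]='4' size=0x4=4, data at stream[16..20]='q0py' -> body[8..12], body so far='kfsqbq0eq0py'
Chunk 3: stream[22..23]='6' size=0x6=6, data at stream[25..31]='2dlcz2' -> body[12..18], body so far='kfsqbq0eq0py2dlcz2'
Chunk 4: stream[33..34]='5' size=0x5=5, data at stream[36..41]='fy6tf' -> body[18..23], body so far='kfsqbq0eq0py2dlcz2fy6tf'
Chunk 5: stream[43..44]='0' size=0 (terminator). Final body='kfsqbq0eq0py2dlcz2fy6tf' (23 bytes)
Body byte 9 at stream offset 17

Answer: 17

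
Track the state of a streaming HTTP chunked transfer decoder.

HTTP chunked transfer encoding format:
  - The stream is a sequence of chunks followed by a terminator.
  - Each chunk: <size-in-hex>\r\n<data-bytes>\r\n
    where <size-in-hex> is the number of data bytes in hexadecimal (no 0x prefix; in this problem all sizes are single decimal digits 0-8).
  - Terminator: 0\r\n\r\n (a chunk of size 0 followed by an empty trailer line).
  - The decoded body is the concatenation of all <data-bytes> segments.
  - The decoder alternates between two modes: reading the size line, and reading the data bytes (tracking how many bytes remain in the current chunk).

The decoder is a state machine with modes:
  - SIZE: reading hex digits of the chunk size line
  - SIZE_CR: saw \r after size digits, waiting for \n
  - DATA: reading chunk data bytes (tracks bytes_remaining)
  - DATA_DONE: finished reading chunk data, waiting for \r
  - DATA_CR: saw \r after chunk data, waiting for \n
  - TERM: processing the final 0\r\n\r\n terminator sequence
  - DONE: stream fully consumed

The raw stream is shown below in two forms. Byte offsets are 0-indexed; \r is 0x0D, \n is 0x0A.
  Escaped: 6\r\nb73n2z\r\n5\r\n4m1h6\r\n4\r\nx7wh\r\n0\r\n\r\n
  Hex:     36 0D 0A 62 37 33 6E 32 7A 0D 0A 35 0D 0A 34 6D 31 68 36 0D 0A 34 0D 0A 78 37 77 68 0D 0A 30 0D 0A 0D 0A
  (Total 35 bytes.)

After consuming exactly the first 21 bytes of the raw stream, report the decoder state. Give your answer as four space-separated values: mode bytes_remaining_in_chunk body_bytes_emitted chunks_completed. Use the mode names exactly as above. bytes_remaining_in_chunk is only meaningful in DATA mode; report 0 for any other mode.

Byte 0 = '6': mode=SIZE remaining=0 emitted=0 chunks_done=0
Byte 1 = 0x0D: mode=SIZE_CR remaining=0 emitted=0 chunks_done=0
Byte 2 = 0x0A: mode=DATA remaining=6 emitted=0 chunks_done=0
Byte 3 = 'b': mode=DATA remaining=5 emitted=1 chunks_done=0
Byte 4 = '7': mode=DATA remaining=4 emitted=2 chunks_done=0
Byte 5 = '3': mode=DATA remaining=3 emitted=3 chunks_done=0
Byte 6 = 'n': mode=DATA remaining=2 emitted=4 chunks_done=0
Byte 7 = '2': mode=DATA remaining=1 emitted=5 chunks_done=0
Byte 8 = 'z': mode=DATA_DONE remaining=0 emitted=6 chunks_done=0
Byte 9 = 0x0D: mode=DATA_CR remaining=0 emitted=6 chunks_done=0
Byte 10 = 0x0A: mode=SIZE remaining=0 emitted=6 chunks_done=1
Byte 11 = '5': mode=SIZE remaining=0 emitted=6 chunks_done=1
Byte 12 = 0x0D: mode=SIZE_CR remaining=0 emitted=6 chunks_done=1
Byte 13 = 0x0A: mode=DATA remaining=5 emitted=6 chunks_done=1
Byte 14 = '4': mode=DATA remaining=4 emitted=7 chunks_done=1
Byte 15 = 'm': mode=DATA remaining=3 emitted=8 chunks_done=1
Byte 16 = '1': mode=DATA remaining=2 emitted=9 chunks_done=1
Byte 17 = 'h': mode=DATA remaining=1 emitted=10 chunks_done=1
Byte 18 = '6': mode=DATA_DONE remaining=0 emitted=11 chunks_done=1
Byte 19 = 0x0D: mode=DATA_CR remaining=0 emitted=11 chunks_done=1
Byte 20 = 0x0A: mode=SIZE remaining=0 emitted=11 chunks_done=2

Answer: SIZE 0 11 2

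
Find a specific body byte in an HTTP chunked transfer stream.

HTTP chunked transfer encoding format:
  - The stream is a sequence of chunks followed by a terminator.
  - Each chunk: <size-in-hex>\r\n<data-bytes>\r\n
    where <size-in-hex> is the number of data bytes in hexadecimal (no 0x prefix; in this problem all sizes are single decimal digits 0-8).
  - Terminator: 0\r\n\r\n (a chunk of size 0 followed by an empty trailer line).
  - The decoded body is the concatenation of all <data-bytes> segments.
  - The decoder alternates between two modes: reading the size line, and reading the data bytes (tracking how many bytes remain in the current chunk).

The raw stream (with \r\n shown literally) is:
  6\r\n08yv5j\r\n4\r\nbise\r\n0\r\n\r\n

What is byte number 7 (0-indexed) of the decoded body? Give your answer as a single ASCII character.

Chunk 1: stream[0..1]='6' size=0x6=6, data at stream[3..9]='08yv5j' -> body[0..6], body so far='08yv5j'
Chunk 2: stream[11..12]='4' size=0x4=4, data at stream[14..18]='bise' -> body[6..10], body so far='08yv5jbise'
Chunk 3: stream[20..21]='0' size=0 (terminator). Final body='08yv5jbise' (10 bytes)
Body byte 7 = 'i'

Answer: i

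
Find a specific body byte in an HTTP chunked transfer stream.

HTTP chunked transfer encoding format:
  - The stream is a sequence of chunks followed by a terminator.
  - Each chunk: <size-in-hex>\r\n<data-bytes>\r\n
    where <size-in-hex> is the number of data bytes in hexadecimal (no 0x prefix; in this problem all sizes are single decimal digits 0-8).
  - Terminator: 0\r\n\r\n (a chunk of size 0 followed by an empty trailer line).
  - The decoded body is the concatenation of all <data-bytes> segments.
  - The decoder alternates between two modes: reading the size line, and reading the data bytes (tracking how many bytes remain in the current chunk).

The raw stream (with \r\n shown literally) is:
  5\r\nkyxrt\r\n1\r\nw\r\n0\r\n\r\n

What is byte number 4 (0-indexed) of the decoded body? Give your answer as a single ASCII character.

Answer: t

Derivation:
Chunk 1: stream[0..1]='5' size=0x5=5, data at stream[3..8]='kyxrt' -> body[0..5], body so far='kyxrt'
Chunk 2: stream[10..11]='1' size=0x1=1, data at stream[13..14]='w' -> body[5..6], body so far='kyxrtw'
Chunk 3: stream[16..17]='0' size=0 (terminator). Final body='kyxrtw' (6 bytes)
Body byte 4 = 't'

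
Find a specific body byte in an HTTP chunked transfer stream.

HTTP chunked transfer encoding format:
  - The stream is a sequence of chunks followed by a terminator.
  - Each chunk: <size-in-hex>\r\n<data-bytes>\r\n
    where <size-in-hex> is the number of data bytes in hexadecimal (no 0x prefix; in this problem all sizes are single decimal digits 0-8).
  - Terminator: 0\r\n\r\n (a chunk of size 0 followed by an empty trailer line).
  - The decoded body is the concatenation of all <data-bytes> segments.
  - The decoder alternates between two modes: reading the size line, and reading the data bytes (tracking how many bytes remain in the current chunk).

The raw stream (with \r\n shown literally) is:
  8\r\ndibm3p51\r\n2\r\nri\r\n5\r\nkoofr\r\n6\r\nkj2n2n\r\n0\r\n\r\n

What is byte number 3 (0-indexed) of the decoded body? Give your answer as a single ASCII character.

Chunk 1: stream[0..1]='8' size=0x8=8, data at stream[3..11]='dibm3p51' -> body[0..8], body so far='dibm3p51'
Chunk 2: stream[13..14]='2' size=0x2=2, data at stream[16..18]='ri' -> body[8..10], body so far='dibm3p51ri'
Chunk 3: stream[20..21]='5' size=0x5=5, data at stream[23..28]='koofr' -> body[10..15], body so far='dibm3p51rikoofr'
Chunk 4: stream[30..31]='6' size=0x6=6, data at stream[33..39]='kj2n2n' -> body[15..21], body so far='dibm3p51rikoofrkj2n2n'
Chunk 5: stream[41..42]='0' size=0 (terminator). Final body='dibm3p51rikoofrkj2n2n' (21 bytes)
Body byte 3 = 'm'

Answer: m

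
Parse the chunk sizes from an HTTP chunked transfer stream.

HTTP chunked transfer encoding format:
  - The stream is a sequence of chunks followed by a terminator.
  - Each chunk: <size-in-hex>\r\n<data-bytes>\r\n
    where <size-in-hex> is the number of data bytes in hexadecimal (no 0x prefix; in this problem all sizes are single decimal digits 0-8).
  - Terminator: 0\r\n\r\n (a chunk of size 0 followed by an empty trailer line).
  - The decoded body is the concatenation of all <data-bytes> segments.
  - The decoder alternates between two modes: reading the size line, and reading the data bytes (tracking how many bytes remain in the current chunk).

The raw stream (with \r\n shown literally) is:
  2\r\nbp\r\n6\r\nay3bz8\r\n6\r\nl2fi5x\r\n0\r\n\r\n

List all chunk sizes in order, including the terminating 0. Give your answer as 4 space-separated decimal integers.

Answer: 2 6 6 0

Derivation:
Chunk 1: stream[0..1]='2' size=0x2=2, data at stream[3..5]='bp' -> body[0..2], body so far='bp'
Chunk 2: stream[7..8]='6' size=0x6=6, data at stream[10..16]='ay3bz8' -> body[2..8], body so far='bpay3bz8'
Chunk 3: stream[18..19]='6' size=0x6=6, data at stream[21..27]='l2fi5x' -> body[8..14], body so far='bpay3bz8l2fi5x'
Chunk 4: stream[29..30]='0' size=0 (terminator). Final body='bpay3bz8l2fi5x' (14 bytes)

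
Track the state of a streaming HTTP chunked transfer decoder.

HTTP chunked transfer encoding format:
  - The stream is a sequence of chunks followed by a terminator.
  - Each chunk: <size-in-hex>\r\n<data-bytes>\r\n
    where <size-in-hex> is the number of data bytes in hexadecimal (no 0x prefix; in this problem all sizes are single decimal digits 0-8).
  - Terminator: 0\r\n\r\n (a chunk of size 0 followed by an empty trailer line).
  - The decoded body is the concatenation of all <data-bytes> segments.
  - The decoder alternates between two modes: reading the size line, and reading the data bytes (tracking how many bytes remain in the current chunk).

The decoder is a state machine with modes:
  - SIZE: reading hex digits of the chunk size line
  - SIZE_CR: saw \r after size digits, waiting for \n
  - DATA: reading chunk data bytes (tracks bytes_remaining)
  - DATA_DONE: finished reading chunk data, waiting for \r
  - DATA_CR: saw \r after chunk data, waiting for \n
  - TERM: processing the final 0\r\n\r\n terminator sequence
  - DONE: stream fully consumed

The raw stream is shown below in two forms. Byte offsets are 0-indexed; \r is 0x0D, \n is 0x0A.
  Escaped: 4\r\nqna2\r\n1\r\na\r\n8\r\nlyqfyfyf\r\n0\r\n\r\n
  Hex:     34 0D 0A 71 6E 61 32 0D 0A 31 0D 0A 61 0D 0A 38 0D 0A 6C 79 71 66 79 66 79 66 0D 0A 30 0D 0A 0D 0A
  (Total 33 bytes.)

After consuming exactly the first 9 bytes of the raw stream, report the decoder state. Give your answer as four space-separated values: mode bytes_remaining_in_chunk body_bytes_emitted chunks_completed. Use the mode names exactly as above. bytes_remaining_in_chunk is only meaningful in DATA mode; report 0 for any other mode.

Byte 0 = '4': mode=SIZE remaining=0 emitted=0 chunks_done=0
Byte 1 = 0x0D: mode=SIZE_CR remaining=0 emitted=0 chunks_done=0
Byte 2 = 0x0A: mode=DATA remaining=4 emitted=0 chunks_done=0
Byte 3 = 'q': mode=DATA remaining=3 emitted=1 chunks_done=0
Byte 4 = 'n': mode=DATA remaining=2 emitted=2 chunks_done=0
Byte 5 = 'a': mode=DATA remaining=1 emitted=3 chunks_done=0
Byte 6 = '2': mode=DATA_DONE remaining=0 emitted=4 chunks_done=0
Byte 7 = 0x0D: mode=DATA_CR remaining=0 emitted=4 chunks_done=0
Byte 8 = 0x0A: mode=SIZE remaining=0 emitted=4 chunks_done=1

Answer: SIZE 0 4 1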